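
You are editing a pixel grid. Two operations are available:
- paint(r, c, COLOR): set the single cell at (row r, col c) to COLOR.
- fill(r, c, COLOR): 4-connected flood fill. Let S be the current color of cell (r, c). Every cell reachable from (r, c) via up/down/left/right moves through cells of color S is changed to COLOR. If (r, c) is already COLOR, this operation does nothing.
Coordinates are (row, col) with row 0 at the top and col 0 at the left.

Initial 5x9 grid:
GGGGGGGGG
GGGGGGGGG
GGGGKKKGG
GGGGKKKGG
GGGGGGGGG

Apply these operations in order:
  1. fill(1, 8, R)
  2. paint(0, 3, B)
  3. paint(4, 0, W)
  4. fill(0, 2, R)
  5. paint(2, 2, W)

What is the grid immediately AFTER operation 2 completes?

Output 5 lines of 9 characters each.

Answer: RRRBRRRRR
RRRRRRRRR
RRRRKKKRR
RRRRKKKRR
RRRRRRRRR

Derivation:
After op 1 fill(1,8,R) [39 cells changed]:
RRRRRRRRR
RRRRRRRRR
RRRRKKKRR
RRRRKKKRR
RRRRRRRRR
After op 2 paint(0,3,B):
RRRBRRRRR
RRRRRRRRR
RRRRKKKRR
RRRRKKKRR
RRRRRRRRR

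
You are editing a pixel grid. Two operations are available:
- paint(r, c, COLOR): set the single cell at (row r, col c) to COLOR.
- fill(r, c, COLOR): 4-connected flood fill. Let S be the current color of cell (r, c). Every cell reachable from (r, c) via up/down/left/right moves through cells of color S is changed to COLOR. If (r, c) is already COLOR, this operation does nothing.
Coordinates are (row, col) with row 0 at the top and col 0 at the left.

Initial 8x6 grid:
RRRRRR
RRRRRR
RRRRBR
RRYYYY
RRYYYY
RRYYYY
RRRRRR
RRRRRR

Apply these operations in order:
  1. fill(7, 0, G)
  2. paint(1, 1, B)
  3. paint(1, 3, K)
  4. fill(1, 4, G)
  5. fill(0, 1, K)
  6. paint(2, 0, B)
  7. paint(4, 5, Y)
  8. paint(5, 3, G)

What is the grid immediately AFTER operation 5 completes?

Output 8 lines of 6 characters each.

After op 1 fill(7,0,G) [35 cells changed]:
GGGGGG
GGGGGG
GGGGBG
GGYYYY
GGYYYY
GGYYYY
GGGGGG
GGGGGG
After op 2 paint(1,1,B):
GGGGGG
GBGGGG
GGGGBG
GGYYYY
GGYYYY
GGYYYY
GGGGGG
GGGGGG
After op 3 paint(1,3,K):
GGGGGG
GBGKGG
GGGGBG
GGYYYY
GGYYYY
GGYYYY
GGGGGG
GGGGGG
After op 4 fill(1,4,G) [0 cells changed]:
GGGGGG
GBGKGG
GGGGBG
GGYYYY
GGYYYY
GGYYYY
GGGGGG
GGGGGG
After op 5 fill(0,1,K) [33 cells changed]:
KKKKKK
KBKKKK
KKKKBK
KKYYYY
KKYYYY
KKYYYY
KKKKKK
KKKKKK

Answer: KKKKKK
KBKKKK
KKKKBK
KKYYYY
KKYYYY
KKYYYY
KKKKKK
KKKKKK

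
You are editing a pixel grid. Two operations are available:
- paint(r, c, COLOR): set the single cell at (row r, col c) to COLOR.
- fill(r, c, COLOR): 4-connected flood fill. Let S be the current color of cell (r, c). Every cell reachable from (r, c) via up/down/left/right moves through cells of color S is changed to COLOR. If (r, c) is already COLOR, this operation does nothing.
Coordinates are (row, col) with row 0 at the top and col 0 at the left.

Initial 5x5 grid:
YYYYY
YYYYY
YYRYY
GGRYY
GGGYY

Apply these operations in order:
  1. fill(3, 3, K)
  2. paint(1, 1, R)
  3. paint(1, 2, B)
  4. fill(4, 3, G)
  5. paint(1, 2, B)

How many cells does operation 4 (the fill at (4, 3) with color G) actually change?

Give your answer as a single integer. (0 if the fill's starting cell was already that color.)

Answer: 16

Derivation:
After op 1 fill(3,3,K) [18 cells changed]:
KKKKK
KKKKK
KKRKK
GGRKK
GGGKK
After op 2 paint(1,1,R):
KKKKK
KRKKK
KKRKK
GGRKK
GGGKK
After op 3 paint(1,2,B):
KKKKK
KRBKK
KKRKK
GGRKK
GGGKK
After op 4 fill(4,3,G) [16 cells changed]:
GGGGG
GRBGG
GGRGG
GGRGG
GGGGG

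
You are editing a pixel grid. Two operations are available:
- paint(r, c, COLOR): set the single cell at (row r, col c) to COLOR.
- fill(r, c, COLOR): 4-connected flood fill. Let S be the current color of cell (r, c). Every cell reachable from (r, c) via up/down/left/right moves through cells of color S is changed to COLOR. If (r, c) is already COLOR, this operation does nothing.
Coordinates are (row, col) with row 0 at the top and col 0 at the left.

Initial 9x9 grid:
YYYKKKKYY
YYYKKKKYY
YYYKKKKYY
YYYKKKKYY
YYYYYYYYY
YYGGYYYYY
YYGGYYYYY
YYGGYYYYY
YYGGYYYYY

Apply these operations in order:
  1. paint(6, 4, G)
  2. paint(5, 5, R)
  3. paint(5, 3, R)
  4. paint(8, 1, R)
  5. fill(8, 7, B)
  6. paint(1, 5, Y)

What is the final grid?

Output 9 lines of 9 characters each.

Answer: BBBKKKKBB
BBBKKYKBB
BBBKKKKBB
BBBKKKKBB
BBBBBBBBB
BBGRBRBBB
BBGGGBBBB
BBGGBBBBB
BRGGBBBBB

Derivation:
After op 1 paint(6,4,G):
YYYKKKKYY
YYYKKKKYY
YYYKKKKYY
YYYKKKKYY
YYYYYYYYY
YYGGYYYYY
YYGGGYYYY
YYGGYYYYY
YYGGYYYYY
After op 2 paint(5,5,R):
YYYKKKKYY
YYYKKKKYY
YYYKKKKYY
YYYKKKKYY
YYYYYYYYY
YYGGYRYYY
YYGGGYYYY
YYGGYYYYY
YYGGYYYYY
After op 3 paint(5,3,R):
YYYKKKKYY
YYYKKKKYY
YYYKKKKYY
YYYKKKKYY
YYYYYYYYY
YYGRYRYYY
YYGGGYYYY
YYGGYYYYY
YYGGYYYYY
After op 4 paint(8,1,R):
YYYKKKKYY
YYYKKKKYY
YYYKKKKYY
YYYKKKKYY
YYYYYYYYY
YYGRYRYYY
YYGGGYYYY
YYGGYYYYY
YRGGYYYYY
After op 5 fill(8,7,B) [54 cells changed]:
BBBKKKKBB
BBBKKKKBB
BBBKKKKBB
BBBKKKKBB
BBBBBBBBB
BBGRBRBBB
BBGGGBBBB
BBGGBBBBB
BRGGBBBBB
After op 6 paint(1,5,Y):
BBBKKKKBB
BBBKKYKBB
BBBKKKKBB
BBBKKKKBB
BBBBBBBBB
BBGRBRBBB
BBGGGBBBB
BBGGBBBBB
BRGGBBBBB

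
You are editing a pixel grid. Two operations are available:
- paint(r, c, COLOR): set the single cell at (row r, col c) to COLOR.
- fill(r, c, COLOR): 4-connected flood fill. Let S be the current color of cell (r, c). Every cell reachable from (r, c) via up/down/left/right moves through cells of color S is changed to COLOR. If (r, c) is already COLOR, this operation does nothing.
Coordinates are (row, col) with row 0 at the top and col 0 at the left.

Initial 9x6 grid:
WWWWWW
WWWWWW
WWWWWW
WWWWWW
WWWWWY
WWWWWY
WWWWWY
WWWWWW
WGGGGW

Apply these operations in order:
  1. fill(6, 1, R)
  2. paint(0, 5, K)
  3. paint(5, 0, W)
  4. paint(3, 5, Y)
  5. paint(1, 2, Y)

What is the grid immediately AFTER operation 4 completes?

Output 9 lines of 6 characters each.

Answer: RRRRRK
RRRRRR
RRRRRR
RRRRRY
RRRRRY
WRRRRY
RRRRRY
RRRRRR
RGGGGR

Derivation:
After op 1 fill(6,1,R) [47 cells changed]:
RRRRRR
RRRRRR
RRRRRR
RRRRRR
RRRRRY
RRRRRY
RRRRRY
RRRRRR
RGGGGR
After op 2 paint(0,5,K):
RRRRRK
RRRRRR
RRRRRR
RRRRRR
RRRRRY
RRRRRY
RRRRRY
RRRRRR
RGGGGR
After op 3 paint(5,0,W):
RRRRRK
RRRRRR
RRRRRR
RRRRRR
RRRRRY
WRRRRY
RRRRRY
RRRRRR
RGGGGR
After op 4 paint(3,5,Y):
RRRRRK
RRRRRR
RRRRRR
RRRRRY
RRRRRY
WRRRRY
RRRRRY
RRRRRR
RGGGGR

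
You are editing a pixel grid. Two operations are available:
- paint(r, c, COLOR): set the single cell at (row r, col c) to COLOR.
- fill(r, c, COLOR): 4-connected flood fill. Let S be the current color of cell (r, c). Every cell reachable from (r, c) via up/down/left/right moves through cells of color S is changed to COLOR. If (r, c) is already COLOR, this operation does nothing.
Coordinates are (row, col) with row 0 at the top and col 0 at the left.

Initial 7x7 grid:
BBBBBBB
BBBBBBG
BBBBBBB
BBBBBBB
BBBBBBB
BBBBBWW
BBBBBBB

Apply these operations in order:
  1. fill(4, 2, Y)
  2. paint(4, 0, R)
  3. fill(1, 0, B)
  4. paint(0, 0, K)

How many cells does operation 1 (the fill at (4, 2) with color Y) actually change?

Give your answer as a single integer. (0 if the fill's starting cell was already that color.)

After op 1 fill(4,2,Y) [46 cells changed]:
YYYYYYY
YYYYYYG
YYYYYYY
YYYYYYY
YYYYYYY
YYYYYWW
YYYYYYY

Answer: 46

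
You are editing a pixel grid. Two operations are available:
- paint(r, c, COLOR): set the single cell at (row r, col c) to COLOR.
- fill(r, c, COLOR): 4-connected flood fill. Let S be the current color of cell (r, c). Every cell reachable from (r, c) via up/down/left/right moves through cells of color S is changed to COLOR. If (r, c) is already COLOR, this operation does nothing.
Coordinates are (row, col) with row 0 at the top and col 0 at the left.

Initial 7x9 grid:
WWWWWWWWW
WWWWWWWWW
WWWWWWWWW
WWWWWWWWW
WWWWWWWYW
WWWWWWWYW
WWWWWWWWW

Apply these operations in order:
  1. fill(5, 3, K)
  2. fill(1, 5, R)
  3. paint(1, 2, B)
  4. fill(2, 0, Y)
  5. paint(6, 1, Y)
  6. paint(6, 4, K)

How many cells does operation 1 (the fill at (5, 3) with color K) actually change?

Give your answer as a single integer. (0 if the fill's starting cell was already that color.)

After op 1 fill(5,3,K) [61 cells changed]:
KKKKKKKKK
KKKKKKKKK
KKKKKKKKK
KKKKKKKKK
KKKKKKKYK
KKKKKKKYK
KKKKKKKKK

Answer: 61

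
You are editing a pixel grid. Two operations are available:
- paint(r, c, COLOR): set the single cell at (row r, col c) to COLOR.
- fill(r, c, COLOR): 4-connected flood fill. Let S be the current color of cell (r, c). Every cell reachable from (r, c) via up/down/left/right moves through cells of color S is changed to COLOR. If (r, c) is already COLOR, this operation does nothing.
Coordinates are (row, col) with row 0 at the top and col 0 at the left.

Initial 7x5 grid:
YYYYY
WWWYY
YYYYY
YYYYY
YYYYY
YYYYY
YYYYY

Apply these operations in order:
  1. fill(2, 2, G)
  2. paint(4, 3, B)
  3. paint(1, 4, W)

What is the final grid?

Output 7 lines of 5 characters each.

After op 1 fill(2,2,G) [32 cells changed]:
GGGGG
WWWGG
GGGGG
GGGGG
GGGGG
GGGGG
GGGGG
After op 2 paint(4,3,B):
GGGGG
WWWGG
GGGGG
GGGGG
GGGBG
GGGGG
GGGGG
After op 3 paint(1,4,W):
GGGGG
WWWGW
GGGGG
GGGGG
GGGBG
GGGGG
GGGGG

Answer: GGGGG
WWWGW
GGGGG
GGGGG
GGGBG
GGGGG
GGGGG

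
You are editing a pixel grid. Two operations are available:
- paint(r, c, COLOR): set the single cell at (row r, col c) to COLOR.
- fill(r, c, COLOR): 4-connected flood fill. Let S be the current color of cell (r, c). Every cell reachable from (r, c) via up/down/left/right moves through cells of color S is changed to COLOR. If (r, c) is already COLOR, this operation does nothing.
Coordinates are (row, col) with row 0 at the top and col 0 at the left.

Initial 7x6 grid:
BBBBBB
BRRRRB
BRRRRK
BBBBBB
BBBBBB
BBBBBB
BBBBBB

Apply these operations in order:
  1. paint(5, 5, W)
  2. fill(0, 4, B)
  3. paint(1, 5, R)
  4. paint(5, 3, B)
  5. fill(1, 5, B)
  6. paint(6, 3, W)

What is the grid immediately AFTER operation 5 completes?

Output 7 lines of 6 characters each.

After op 1 paint(5,5,W):
BBBBBB
BRRRRB
BRRRRK
BBBBBB
BBBBBB
BBBBBW
BBBBBB
After op 2 fill(0,4,B) [0 cells changed]:
BBBBBB
BRRRRB
BRRRRK
BBBBBB
BBBBBB
BBBBBW
BBBBBB
After op 3 paint(1,5,R):
BBBBBB
BRRRRR
BRRRRK
BBBBBB
BBBBBB
BBBBBW
BBBBBB
After op 4 paint(5,3,B):
BBBBBB
BRRRRR
BRRRRK
BBBBBB
BBBBBB
BBBBBW
BBBBBB
After op 5 fill(1,5,B) [9 cells changed]:
BBBBBB
BBBBBB
BBBBBK
BBBBBB
BBBBBB
BBBBBW
BBBBBB

Answer: BBBBBB
BBBBBB
BBBBBK
BBBBBB
BBBBBB
BBBBBW
BBBBBB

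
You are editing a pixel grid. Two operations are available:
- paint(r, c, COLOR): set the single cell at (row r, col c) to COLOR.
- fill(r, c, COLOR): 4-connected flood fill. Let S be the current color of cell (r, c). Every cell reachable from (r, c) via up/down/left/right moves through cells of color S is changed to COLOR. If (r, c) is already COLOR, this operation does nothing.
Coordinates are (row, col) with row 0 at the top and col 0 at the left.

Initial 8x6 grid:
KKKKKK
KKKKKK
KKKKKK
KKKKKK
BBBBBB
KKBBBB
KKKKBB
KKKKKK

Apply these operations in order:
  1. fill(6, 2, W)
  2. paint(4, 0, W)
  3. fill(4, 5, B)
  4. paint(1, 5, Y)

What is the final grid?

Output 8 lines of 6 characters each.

After op 1 fill(6,2,W) [12 cells changed]:
KKKKKK
KKKKKK
KKKKKK
KKKKKK
BBBBBB
WWBBBB
WWWWBB
WWWWWW
After op 2 paint(4,0,W):
KKKKKK
KKKKKK
KKKKKK
KKKKKK
WBBBBB
WWBBBB
WWWWBB
WWWWWW
After op 3 fill(4,5,B) [0 cells changed]:
KKKKKK
KKKKKK
KKKKKK
KKKKKK
WBBBBB
WWBBBB
WWWWBB
WWWWWW
After op 4 paint(1,5,Y):
KKKKKK
KKKKKY
KKKKKK
KKKKKK
WBBBBB
WWBBBB
WWWWBB
WWWWWW

Answer: KKKKKK
KKKKKY
KKKKKK
KKKKKK
WBBBBB
WWBBBB
WWWWBB
WWWWWW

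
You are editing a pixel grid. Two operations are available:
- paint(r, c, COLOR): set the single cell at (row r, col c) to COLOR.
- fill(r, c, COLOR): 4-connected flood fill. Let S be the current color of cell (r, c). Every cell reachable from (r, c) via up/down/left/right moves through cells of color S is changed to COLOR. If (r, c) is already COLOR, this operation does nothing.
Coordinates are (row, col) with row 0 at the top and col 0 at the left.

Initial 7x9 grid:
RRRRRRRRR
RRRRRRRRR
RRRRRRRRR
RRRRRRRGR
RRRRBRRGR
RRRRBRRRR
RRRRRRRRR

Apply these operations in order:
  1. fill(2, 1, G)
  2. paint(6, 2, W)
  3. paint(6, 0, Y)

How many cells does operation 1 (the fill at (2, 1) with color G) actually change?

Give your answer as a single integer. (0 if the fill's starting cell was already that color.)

After op 1 fill(2,1,G) [59 cells changed]:
GGGGGGGGG
GGGGGGGGG
GGGGGGGGG
GGGGGGGGG
GGGGBGGGG
GGGGBGGGG
GGGGGGGGG

Answer: 59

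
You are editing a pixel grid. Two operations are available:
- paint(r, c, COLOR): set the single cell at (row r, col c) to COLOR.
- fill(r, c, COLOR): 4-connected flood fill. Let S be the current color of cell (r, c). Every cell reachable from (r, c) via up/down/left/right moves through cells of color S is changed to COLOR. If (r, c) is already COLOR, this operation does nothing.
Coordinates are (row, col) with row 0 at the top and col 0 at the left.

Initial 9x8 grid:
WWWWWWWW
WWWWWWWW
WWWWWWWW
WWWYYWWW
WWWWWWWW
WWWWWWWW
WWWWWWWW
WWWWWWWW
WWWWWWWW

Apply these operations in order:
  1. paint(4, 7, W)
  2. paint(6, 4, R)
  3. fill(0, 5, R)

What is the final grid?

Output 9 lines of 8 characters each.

Answer: RRRRRRRR
RRRRRRRR
RRRRRRRR
RRRYYRRR
RRRRRRRR
RRRRRRRR
RRRRRRRR
RRRRRRRR
RRRRRRRR

Derivation:
After op 1 paint(4,7,W):
WWWWWWWW
WWWWWWWW
WWWWWWWW
WWWYYWWW
WWWWWWWW
WWWWWWWW
WWWWWWWW
WWWWWWWW
WWWWWWWW
After op 2 paint(6,4,R):
WWWWWWWW
WWWWWWWW
WWWWWWWW
WWWYYWWW
WWWWWWWW
WWWWWWWW
WWWWRWWW
WWWWWWWW
WWWWWWWW
After op 3 fill(0,5,R) [69 cells changed]:
RRRRRRRR
RRRRRRRR
RRRRRRRR
RRRYYRRR
RRRRRRRR
RRRRRRRR
RRRRRRRR
RRRRRRRR
RRRRRRRR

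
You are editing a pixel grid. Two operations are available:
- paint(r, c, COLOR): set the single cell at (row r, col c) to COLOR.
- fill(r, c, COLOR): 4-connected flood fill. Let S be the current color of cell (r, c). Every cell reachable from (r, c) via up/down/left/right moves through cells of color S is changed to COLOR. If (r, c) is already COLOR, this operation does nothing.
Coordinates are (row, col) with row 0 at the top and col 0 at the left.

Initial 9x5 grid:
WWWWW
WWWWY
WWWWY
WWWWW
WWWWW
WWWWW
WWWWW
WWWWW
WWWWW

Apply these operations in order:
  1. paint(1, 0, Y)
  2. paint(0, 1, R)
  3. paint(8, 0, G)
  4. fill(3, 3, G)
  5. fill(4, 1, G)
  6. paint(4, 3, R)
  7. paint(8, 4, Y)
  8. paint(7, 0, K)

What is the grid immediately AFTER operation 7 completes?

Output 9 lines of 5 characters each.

Answer: WRGGG
YGGGY
GGGGY
GGGGG
GGGRG
GGGGG
GGGGG
GGGGG
GGGGY

Derivation:
After op 1 paint(1,0,Y):
WWWWW
YWWWY
WWWWY
WWWWW
WWWWW
WWWWW
WWWWW
WWWWW
WWWWW
After op 2 paint(0,1,R):
WRWWW
YWWWY
WWWWY
WWWWW
WWWWW
WWWWW
WWWWW
WWWWW
WWWWW
After op 3 paint(8,0,G):
WRWWW
YWWWY
WWWWY
WWWWW
WWWWW
WWWWW
WWWWW
WWWWW
GWWWW
After op 4 fill(3,3,G) [39 cells changed]:
WRGGG
YGGGY
GGGGY
GGGGG
GGGGG
GGGGG
GGGGG
GGGGG
GGGGG
After op 5 fill(4,1,G) [0 cells changed]:
WRGGG
YGGGY
GGGGY
GGGGG
GGGGG
GGGGG
GGGGG
GGGGG
GGGGG
After op 6 paint(4,3,R):
WRGGG
YGGGY
GGGGY
GGGGG
GGGRG
GGGGG
GGGGG
GGGGG
GGGGG
After op 7 paint(8,4,Y):
WRGGG
YGGGY
GGGGY
GGGGG
GGGRG
GGGGG
GGGGG
GGGGG
GGGGY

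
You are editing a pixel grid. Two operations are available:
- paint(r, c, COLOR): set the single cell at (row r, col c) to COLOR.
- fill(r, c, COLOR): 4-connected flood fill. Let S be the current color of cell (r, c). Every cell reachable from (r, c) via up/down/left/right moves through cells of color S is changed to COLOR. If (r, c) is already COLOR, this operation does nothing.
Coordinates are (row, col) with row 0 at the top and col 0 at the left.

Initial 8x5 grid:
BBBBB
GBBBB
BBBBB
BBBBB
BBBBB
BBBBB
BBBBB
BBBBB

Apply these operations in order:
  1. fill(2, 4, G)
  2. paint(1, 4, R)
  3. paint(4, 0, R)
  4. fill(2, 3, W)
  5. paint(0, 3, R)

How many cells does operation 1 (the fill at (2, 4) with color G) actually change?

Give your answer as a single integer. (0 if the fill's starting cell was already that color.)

After op 1 fill(2,4,G) [39 cells changed]:
GGGGG
GGGGG
GGGGG
GGGGG
GGGGG
GGGGG
GGGGG
GGGGG

Answer: 39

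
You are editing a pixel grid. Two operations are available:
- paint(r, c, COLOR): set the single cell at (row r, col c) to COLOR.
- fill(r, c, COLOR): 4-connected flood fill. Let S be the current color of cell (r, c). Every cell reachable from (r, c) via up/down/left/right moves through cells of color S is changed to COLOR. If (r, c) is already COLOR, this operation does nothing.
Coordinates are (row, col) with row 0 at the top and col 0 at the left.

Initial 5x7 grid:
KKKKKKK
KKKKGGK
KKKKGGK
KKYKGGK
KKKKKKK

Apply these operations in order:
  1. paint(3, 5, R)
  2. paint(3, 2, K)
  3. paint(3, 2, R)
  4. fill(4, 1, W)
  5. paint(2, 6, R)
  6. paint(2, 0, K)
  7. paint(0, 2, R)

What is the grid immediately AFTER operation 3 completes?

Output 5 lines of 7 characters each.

Answer: KKKKKKK
KKKKGGK
KKKKGGK
KKRKGRK
KKKKKKK

Derivation:
After op 1 paint(3,5,R):
KKKKKKK
KKKKGGK
KKKKGGK
KKYKGRK
KKKKKKK
After op 2 paint(3,2,K):
KKKKKKK
KKKKGGK
KKKKGGK
KKKKGRK
KKKKKKK
After op 3 paint(3,2,R):
KKKKKKK
KKKKGGK
KKKKGGK
KKRKGRK
KKKKKKK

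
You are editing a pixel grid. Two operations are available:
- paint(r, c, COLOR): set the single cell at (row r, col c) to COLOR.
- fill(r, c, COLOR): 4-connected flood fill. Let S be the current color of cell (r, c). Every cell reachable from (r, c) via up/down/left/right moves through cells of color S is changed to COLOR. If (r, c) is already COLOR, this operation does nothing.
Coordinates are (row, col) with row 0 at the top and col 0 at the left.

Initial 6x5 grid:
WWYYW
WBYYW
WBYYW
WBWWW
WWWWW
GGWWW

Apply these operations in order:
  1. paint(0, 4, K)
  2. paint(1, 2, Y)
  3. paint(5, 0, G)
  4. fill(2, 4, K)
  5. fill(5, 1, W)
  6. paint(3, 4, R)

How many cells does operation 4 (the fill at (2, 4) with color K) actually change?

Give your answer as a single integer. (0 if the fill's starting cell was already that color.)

After op 1 paint(0,4,K):
WWYYK
WBYYW
WBYYW
WBWWW
WWWWW
GGWWW
After op 2 paint(1,2,Y):
WWYYK
WBYYW
WBYYW
WBWWW
WWWWW
GGWWW
After op 3 paint(5,0,G):
WWYYK
WBYYW
WBYYW
WBWWW
WWWWW
GGWWW
After op 4 fill(2,4,K) [18 cells changed]:
KKYYK
KBYYK
KBYYK
KBKKK
KKKKK
GGKKK

Answer: 18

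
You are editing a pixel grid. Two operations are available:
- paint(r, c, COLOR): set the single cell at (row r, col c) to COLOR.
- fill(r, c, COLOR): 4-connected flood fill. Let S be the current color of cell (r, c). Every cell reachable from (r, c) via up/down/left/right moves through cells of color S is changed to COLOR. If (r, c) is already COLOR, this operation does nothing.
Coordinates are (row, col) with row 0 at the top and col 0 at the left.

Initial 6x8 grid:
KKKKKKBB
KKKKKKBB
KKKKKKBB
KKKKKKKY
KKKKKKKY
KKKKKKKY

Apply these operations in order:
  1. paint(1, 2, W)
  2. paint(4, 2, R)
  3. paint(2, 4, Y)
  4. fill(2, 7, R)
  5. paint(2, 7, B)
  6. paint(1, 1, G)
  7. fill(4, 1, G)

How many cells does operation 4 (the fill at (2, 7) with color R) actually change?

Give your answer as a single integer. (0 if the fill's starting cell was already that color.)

After op 1 paint(1,2,W):
KKKKKKBB
KKWKKKBB
KKKKKKBB
KKKKKKKY
KKKKKKKY
KKKKKKKY
After op 2 paint(4,2,R):
KKKKKKBB
KKWKKKBB
KKKKKKBB
KKKKKKKY
KKRKKKKY
KKKKKKKY
After op 3 paint(2,4,Y):
KKKKKKBB
KKWKKKBB
KKKKYKBB
KKKKKKKY
KKRKKKKY
KKKKKKKY
After op 4 fill(2,7,R) [6 cells changed]:
KKKKKKRR
KKWKKKRR
KKKKYKRR
KKKKKKKY
KKRKKKKY
KKKKKKKY

Answer: 6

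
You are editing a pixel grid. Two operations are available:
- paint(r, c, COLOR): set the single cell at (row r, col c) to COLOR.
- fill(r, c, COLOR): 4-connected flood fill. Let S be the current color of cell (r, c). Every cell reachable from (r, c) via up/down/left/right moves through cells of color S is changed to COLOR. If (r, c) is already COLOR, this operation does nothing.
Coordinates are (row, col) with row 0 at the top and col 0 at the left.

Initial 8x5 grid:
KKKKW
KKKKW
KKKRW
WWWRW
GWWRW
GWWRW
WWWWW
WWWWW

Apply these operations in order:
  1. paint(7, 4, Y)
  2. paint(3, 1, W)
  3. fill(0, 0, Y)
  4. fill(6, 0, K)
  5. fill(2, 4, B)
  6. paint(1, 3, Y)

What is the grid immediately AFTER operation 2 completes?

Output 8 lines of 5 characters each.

After op 1 paint(7,4,Y):
KKKKW
KKKKW
KKKRW
WWWRW
GWWRW
GWWRW
WWWWW
WWWWY
After op 2 paint(3,1,W):
KKKKW
KKKKW
KKKRW
WWWRW
GWWRW
GWWRW
WWWWW
WWWWY

Answer: KKKKW
KKKKW
KKKRW
WWWRW
GWWRW
GWWRW
WWWWW
WWWWY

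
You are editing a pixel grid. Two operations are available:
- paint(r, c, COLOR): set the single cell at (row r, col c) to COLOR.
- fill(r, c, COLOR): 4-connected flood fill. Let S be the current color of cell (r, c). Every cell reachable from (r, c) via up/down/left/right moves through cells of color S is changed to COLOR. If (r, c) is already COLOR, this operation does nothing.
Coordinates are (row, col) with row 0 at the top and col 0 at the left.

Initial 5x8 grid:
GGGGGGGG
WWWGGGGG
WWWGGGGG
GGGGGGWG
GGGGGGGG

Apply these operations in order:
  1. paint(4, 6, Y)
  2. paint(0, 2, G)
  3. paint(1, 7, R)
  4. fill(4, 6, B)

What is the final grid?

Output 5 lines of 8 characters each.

Answer: GGGGGGGG
WWWGGGGR
WWWGGGGG
GGGGGGWG
GGGGGGBG

Derivation:
After op 1 paint(4,6,Y):
GGGGGGGG
WWWGGGGG
WWWGGGGG
GGGGGGWG
GGGGGGYG
After op 2 paint(0,2,G):
GGGGGGGG
WWWGGGGG
WWWGGGGG
GGGGGGWG
GGGGGGYG
After op 3 paint(1,7,R):
GGGGGGGG
WWWGGGGR
WWWGGGGG
GGGGGGWG
GGGGGGYG
After op 4 fill(4,6,B) [1 cells changed]:
GGGGGGGG
WWWGGGGR
WWWGGGGG
GGGGGGWG
GGGGGGBG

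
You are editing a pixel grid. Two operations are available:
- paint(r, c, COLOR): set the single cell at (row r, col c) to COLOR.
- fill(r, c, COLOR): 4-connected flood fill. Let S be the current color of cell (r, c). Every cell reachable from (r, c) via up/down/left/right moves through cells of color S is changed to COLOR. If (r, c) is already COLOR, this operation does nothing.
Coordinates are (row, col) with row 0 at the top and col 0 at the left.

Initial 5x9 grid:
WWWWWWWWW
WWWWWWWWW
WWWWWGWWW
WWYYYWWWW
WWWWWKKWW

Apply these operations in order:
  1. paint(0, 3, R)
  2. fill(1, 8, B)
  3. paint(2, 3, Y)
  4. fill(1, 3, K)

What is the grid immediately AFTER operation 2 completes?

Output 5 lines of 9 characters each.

After op 1 paint(0,3,R):
WWWRWWWWW
WWWWWWWWW
WWWWWGWWW
WWYYYWWWW
WWWWWKKWW
After op 2 fill(1,8,B) [38 cells changed]:
BBBRBBBBB
BBBBBBBBB
BBBBBGBBB
BBYYYBBBB
BBBBBKKBB

Answer: BBBRBBBBB
BBBBBBBBB
BBBBBGBBB
BBYYYBBBB
BBBBBKKBB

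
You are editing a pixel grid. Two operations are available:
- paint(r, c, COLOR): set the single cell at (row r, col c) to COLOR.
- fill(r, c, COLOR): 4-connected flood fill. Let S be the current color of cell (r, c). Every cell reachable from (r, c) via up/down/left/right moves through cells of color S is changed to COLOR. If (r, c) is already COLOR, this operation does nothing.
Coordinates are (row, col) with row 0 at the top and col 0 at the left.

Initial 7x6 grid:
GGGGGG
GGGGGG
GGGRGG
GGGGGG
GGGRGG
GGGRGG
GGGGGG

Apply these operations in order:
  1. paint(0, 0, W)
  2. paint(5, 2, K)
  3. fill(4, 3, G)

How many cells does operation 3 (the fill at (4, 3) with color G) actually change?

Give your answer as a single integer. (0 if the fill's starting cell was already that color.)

After op 1 paint(0,0,W):
WGGGGG
GGGGGG
GGGRGG
GGGGGG
GGGRGG
GGGRGG
GGGGGG
After op 2 paint(5,2,K):
WGGGGG
GGGGGG
GGGRGG
GGGGGG
GGGRGG
GGKRGG
GGGGGG
After op 3 fill(4,3,G) [2 cells changed]:
WGGGGG
GGGGGG
GGGRGG
GGGGGG
GGGGGG
GGKGGG
GGGGGG

Answer: 2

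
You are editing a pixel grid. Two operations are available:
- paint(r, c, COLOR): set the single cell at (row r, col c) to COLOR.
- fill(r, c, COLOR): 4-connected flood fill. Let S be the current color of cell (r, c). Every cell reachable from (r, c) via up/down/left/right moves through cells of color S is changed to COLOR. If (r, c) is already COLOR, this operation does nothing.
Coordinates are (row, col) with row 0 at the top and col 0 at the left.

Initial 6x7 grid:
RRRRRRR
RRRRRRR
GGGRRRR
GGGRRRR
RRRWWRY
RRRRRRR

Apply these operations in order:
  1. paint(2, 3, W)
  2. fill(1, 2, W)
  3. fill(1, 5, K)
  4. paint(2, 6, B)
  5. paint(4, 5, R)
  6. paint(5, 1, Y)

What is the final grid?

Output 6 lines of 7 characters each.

Answer: KKKKKKK
KKKKKKK
GGGKKKB
GGGKKKK
KKKKKRY
KYKKKKK

Derivation:
After op 1 paint(2,3,W):
RRRRRRR
RRRRRRR
GGGWRRR
GGGRRRR
RRRWWRY
RRRRRRR
After op 2 fill(1,2,W) [32 cells changed]:
WWWWWWW
WWWWWWW
GGGWWWW
GGGWWWW
WWWWWWY
WWWWWWW
After op 3 fill(1,5,K) [35 cells changed]:
KKKKKKK
KKKKKKK
GGGKKKK
GGGKKKK
KKKKKKY
KKKKKKK
After op 4 paint(2,6,B):
KKKKKKK
KKKKKKK
GGGKKKB
GGGKKKK
KKKKKKY
KKKKKKK
After op 5 paint(4,5,R):
KKKKKKK
KKKKKKK
GGGKKKB
GGGKKKK
KKKKKRY
KKKKKKK
After op 6 paint(5,1,Y):
KKKKKKK
KKKKKKK
GGGKKKB
GGGKKKK
KKKKKRY
KYKKKKK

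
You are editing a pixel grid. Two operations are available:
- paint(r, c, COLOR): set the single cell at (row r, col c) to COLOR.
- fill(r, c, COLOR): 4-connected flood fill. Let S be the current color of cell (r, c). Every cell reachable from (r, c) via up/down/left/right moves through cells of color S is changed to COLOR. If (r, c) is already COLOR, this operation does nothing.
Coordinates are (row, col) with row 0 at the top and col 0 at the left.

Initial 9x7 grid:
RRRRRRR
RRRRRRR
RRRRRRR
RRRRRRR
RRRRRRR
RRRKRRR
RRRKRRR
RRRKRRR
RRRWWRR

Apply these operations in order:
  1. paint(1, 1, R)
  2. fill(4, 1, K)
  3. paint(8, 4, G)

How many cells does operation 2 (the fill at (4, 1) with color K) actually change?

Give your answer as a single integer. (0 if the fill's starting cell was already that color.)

After op 1 paint(1,1,R):
RRRRRRR
RRRRRRR
RRRRRRR
RRRRRRR
RRRRRRR
RRRKRRR
RRRKRRR
RRRKRRR
RRRWWRR
After op 2 fill(4,1,K) [58 cells changed]:
KKKKKKK
KKKKKKK
KKKKKKK
KKKKKKK
KKKKKKK
KKKKKKK
KKKKKKK
KKKKKKK
KKKWWKK

Answer: 58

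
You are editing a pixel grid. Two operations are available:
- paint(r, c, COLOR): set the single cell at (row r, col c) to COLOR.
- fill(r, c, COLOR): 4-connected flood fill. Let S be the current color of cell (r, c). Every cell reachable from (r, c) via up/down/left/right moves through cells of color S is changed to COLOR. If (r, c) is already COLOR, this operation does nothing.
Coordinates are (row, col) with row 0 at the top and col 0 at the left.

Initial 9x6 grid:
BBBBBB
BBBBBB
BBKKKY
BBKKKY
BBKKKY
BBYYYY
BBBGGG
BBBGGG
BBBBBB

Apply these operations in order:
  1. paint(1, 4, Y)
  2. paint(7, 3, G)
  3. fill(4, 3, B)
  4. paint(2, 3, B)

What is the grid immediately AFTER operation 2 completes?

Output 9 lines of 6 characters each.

After op 1 paint(1,4,Y):
BBBBBB
BBBBYB
BBKKKY
BBKKKY
BBKKKY
BBYYYY
BBBGGG
BBBGGG
BBBBBB
After op 2 paint(7,3,G):
BBBBBB
BBBBYB
BBKKKY
BBKKKY
BBKKKY
BBYYYY
BBBGGG
BBBGGG
BBBBBB

Answer: BBBBBB
BBBBYB
BBKKKY
BBKKKY
BBKKKY
BBYYYY
BBBGGG
BBBGGG
BBBBBB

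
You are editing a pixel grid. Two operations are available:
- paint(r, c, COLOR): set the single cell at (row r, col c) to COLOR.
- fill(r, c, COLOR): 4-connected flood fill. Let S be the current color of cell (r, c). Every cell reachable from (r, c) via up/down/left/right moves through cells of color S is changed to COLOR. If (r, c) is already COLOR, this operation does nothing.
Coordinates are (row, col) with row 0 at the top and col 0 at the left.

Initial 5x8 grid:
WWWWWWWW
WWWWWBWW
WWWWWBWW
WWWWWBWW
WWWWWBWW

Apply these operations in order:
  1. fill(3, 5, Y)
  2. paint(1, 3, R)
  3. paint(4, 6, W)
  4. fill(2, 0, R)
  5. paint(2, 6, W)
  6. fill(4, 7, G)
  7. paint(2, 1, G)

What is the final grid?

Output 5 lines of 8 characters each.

After op 1 fill(3,5,Y) [4 cells changed]:
WWWWWWWW
WWWWWYWW
WWWWWYWW
WWWWWYWW
WWWWWYWW
After op 2 paint(1,3,R):
WWWWWWWW
WWWRWYWW
WWWWWYWW
WWWWWYWW
WWWWWYWW
After op 3 paint(4,6,W):
WWWWWWWW
WWWRWYWW
WWWWWYWW
WWWWWYWW
WWWWWYWW
After op 4 fill(2,0,R) [35 cells changed]:
RRRRRRRR
RRRRRYRR
RRRRRYRR
RRRRRYRR
RRRRRYRR
After op 5 paint(2,6,W):
RRRRRRRR
RRRRRYRR
RRRRRYWR
RRRRRYRR
RRRRRYRR
After op 6 fill(4,7,G) [35 cells changed]:
GGGGGGGG
GGGGGYGG
GGGGGYWG
GGGGGYGG
GGGGGYGG
After op 7 paint(2,1,G):
GGGGGGGG
GGGGGYGG
GGGGGYWG
GGGGGYGG
GGGGGYGG

Answer: GGGGGGGG
GGGGGYGG
GGGGGYWG
GGGGGYGG
GGGGGYGG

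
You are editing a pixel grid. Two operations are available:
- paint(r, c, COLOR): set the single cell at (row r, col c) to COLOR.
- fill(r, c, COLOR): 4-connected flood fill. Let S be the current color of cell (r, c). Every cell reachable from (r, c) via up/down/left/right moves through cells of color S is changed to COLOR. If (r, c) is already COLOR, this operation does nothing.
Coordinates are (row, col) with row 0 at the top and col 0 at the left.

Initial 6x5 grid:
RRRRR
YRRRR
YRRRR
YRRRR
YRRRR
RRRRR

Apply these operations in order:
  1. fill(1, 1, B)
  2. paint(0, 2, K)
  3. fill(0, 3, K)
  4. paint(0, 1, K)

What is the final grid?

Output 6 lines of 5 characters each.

Answer: KKKKK
YKKKK
YKKKK
YKKKK
YKKKK
KKKKK

Derivation:
After op 1 fill(1,1,B) [26 cells changed]:
BBBBB
YBBBB
YBBBB
YBBBB
YBBBB
BBBBB
After op 2 paint(0,2,K):
BBKBB
YBBBB
YBBBB
YBBBB
YBBBB
BBBBB
After op 3 fill(0,3,K) [25 cells changed]:
KKKKK
YKKKK
YKKKK
YKKKK
YKKKK
KKKKK
After op 4 paint(0,1,K):
KKKKK
YKKKK
YKKKK
YKKKK
YKKKK
KKKKK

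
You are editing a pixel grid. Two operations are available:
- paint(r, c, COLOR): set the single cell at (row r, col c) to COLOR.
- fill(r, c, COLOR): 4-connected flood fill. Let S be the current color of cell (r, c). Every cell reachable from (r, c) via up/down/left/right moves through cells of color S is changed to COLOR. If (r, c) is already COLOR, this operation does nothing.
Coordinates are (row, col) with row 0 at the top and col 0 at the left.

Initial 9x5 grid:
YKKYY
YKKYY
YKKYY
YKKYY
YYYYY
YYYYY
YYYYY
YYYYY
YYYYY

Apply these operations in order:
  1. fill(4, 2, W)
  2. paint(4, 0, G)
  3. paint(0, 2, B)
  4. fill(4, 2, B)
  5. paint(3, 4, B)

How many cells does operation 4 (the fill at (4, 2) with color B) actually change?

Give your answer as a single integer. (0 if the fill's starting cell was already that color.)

Answer: 32

Derivation:
After op 1 fill(4,2,W) [37 cells changed]:
WKKWW
WKKWW
WKKWW
WKKWW
WWWWW
WWWWW
WWWWW
WWWWW
WWWWW
After op 2 paint(4,0,G):
WKKWW
WKKWW
WKKWW
WKKWW
GWWWW
WWWWW
WWWWW
WWWWW
WWWWW
After op 3 paint(0,2,B):
WKBWW
WKKWW
WKKWW
WKKWW
GWWWW
WWWWW
WWWWW
WWWWW
WWWWW
After op 4 fill(4,2,B) [32 cells changed]:
WKBBB
WKKBB
WKKBB
WKKBB
GBBBB
BBBBB
BBBBB
BBBBB
BBBBB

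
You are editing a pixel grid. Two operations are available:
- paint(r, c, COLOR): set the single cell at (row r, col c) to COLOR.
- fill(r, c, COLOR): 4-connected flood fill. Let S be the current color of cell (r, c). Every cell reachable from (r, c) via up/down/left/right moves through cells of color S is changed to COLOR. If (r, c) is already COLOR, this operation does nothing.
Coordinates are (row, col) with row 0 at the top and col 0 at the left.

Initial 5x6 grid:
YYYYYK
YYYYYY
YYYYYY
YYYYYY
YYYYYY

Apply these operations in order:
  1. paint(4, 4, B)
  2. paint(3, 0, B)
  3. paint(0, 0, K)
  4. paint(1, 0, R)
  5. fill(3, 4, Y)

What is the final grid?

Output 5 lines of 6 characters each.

Answer: KYYYYK
RYYYYY
YYYYYY
BYYYYY
YYYYBY

Derivation:
After op 1 paint(4,4,B):
YYYYYK
YYYYYY
YYYYYY
YYYYYY
YYYYBY
After op 2 paint(3,0,B):
YYYYYK
YYYYYY
YYYYYY
BYYYYY
YYYYBY
After op 3 paint(0,0,K):
KYYYYK
YYYYYY
YYYYYY
BYYYYY
YYYYBY
After op 4 paint(1,0,R):
KYYYYK
RYYYYY
YYYYYY
BYYYYY
YYYYBY
After op 5 fill(3,4,Y) [0 cells changed]:
KYYYYK
RYYYYY
YYYYYY
BYYYYY
YYYYBY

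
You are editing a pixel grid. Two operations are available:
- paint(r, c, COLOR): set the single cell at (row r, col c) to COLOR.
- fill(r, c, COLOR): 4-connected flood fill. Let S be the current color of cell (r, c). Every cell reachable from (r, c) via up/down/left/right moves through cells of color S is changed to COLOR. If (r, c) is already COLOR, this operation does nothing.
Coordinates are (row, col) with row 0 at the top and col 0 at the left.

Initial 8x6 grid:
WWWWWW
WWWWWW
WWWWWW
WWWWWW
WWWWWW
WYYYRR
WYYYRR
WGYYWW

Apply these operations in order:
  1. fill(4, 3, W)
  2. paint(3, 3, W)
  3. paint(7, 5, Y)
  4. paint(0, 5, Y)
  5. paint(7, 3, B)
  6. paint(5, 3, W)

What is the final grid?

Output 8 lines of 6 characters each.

Answer: WWWWWY
WWWWWW
WWWWWW
WWWWWW
WWWWWW
WYYWRR
WYYYRR
WGYBWY

Derivation:
After op 1 fill(4,3,W) [0 cells changed]:
WWWWWW
WWWWWW
WWWWWW
WWWWWW
WWWWWW
WYYYRR
WYYYRR
WGYYWW
After op 2 paint(3,3,W):
WWWWWW
WWWWWW
WWWWWW
WWWWWW
WWWWWW
WYYYRR
WYYYRR
WGYYWW
After op 3 paint(7,5,Y):
WWWWWW
WWWWWW
WWWWWW
WWWWWW
WWWWWW
WYYYRR
WYYYRR
WGYYWY
After op 4 paint(0,5,Y):
WWWWWY
WWWWWW
WWWWWW
WWWWWW
WWWWWW
WYYYRR
WYYYRR
WGYYWY
After op 5 paint(7,3,B):
WWWWWY
WWWWWW
WWWWWW
WWWWWW
WWWWWW
WYYYRR
WYYYRR
WGYBWY
After op 6 paint(5,3,W):
WWWWWY
WWWWWW
WWWWWW
WWWWWW
WWWWWW
WYYWRR
WYYYRR
WGYBWY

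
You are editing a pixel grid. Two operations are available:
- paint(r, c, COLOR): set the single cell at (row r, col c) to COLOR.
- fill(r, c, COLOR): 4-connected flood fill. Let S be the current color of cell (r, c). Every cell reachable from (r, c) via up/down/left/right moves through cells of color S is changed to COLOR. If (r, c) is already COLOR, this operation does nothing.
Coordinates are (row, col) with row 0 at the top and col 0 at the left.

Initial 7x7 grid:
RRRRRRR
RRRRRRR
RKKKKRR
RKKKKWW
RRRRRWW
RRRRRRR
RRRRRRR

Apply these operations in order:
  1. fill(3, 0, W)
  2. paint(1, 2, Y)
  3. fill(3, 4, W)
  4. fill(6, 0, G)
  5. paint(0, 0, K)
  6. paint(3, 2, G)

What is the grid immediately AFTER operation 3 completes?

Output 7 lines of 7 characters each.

Answer: WWWWWWW
WWYWWWW
WWWWWWW
WWWWWWW
WWWWWWW
WWWWWWW
WWWWWWW

Derivation:
After op 1 fill(3,0,W) [37 cells changed]:
WWWWWWW
WWWWWWW
WKKKKWW
WKKKKWW
WWWWWWW
WWWWWWW
WWWWWWW
After op 2 paint(1,2,Y):
WWWWWWW
WWYWWWW
WKKKKWW
WKKKKWW
WWWWWWW
WWWWWWW
WWWWWWW
After op 3 fill(3,4,W) [8 cells changed]:
WWWWWWW
WWYWWWW
WWWWWWW
WWWWWWW
WWWWWWW
WWWWWWW
WWWWWWW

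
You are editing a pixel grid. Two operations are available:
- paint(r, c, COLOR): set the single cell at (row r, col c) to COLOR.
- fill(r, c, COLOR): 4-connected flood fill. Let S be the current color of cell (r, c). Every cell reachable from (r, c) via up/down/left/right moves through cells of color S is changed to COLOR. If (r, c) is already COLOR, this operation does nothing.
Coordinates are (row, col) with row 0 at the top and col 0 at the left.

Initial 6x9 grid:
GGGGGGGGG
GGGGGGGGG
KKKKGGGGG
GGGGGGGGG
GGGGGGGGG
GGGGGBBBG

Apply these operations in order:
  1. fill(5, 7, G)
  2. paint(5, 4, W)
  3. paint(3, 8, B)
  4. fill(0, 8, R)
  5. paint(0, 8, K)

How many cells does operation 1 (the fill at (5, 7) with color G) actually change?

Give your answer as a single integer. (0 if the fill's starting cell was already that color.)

After op 1 fill(5,7,G) [3 cells changed]:
GGGGGGGGG
GGGGGGGGG
KKKKGGGGG
GGGGGGGGG
GGGGGGGGG
GGGGGGGGG

Answer: 3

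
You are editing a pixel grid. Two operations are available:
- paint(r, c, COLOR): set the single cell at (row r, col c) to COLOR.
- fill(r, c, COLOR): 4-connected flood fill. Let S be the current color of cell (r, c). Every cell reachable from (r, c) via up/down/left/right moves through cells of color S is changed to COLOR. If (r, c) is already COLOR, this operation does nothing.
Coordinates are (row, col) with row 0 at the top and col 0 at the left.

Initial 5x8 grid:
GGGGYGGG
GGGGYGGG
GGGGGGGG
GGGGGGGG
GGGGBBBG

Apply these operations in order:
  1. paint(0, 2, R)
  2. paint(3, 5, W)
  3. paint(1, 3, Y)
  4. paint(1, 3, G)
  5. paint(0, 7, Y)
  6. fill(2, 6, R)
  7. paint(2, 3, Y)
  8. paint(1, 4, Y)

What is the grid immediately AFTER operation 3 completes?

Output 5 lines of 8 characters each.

Answer: GGRGYGGG
GGGYYGGG
GGGGGGGG
GGGGGWGG
GGGGBBBG

Derivation:
After op 1 paint(0,2,R):
GGRGYGGG
GGGGYGGG
GGGGGGGG
GGGGGGGG
GGGGBBBG
After op 2 paint(3,5,W):
GGRGYGGG
GGGGYGGG
GGGGGGGG
GGGGGWGG
GGGGBBBG
After op 3 paint(1,3,Y):
GGRGYGGG
GGGYYGGG
GGGGGGGG
GGGGGWGG
GGGGBBBG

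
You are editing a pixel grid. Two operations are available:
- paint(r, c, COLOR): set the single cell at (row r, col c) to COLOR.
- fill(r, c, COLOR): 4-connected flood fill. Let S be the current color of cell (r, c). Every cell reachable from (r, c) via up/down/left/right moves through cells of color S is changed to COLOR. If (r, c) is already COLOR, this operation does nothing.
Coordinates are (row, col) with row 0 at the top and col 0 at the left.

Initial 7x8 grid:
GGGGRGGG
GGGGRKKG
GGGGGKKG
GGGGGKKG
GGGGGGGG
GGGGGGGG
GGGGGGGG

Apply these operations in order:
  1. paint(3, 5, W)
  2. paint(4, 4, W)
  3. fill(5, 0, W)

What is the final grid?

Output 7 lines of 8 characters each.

After op 1 paint(3,5,W):
GGGGRGGG
GGGGRKKG
GGGGGKKG
GGGGGWKG
GGGGGGGG
GGGGGGGG
GGGGGGGG
After op 2 paint(4,4,W):
GGGGRGGG
GGGGRKKG
GGGGGKKG
GGGGGWKG
GGGGWGGG
GGGGGGGG
GGGGGGGG
After op 3 fill(5,0,W) [47 cells changed]:
WWWWRWWW
WWWWRKKW
WWWWWKKW
WWWWWWKW
WWWWWWWW
WWWWWWWW
WWWWWWWW

Answer: WWWWRWWW
WWWWRKKW
WWWWWKKW
WWWWWWKW
WWWWWWWW
WWWWWWWW
WWWWWWWW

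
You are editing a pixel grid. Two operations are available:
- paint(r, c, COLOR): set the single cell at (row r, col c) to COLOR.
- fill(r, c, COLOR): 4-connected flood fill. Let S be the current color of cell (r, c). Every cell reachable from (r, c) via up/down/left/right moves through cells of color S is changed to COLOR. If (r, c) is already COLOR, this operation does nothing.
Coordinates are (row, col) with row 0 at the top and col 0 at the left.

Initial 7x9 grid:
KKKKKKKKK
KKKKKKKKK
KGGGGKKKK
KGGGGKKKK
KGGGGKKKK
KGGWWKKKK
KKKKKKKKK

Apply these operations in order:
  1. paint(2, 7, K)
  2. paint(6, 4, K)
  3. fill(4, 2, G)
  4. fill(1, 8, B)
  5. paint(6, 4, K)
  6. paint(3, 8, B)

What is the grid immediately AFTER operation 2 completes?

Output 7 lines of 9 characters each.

After op 1 paint(2,7,K):
KKKKKKKKK
KKKKKKKKK
KGGGGKKKK
KGGGGKKKK
KGGGGKKKK
KGGWWKKKK
KKKKKKKKK
After op 2 paint(6,4,K):
KKKKKKKKK
KKKKKKKKK
KGGGGKKKK
KGGGGKKKK
KGGGGKKKK
KGGWWKKKK
KKKKKKKKK

Answer: KKKKKKKKK
KKKKKKKKK
KGGGGKKKK
KGGGGKKKK
KGGGGKKKK
KGGWWKKKK
KKKKKKKKK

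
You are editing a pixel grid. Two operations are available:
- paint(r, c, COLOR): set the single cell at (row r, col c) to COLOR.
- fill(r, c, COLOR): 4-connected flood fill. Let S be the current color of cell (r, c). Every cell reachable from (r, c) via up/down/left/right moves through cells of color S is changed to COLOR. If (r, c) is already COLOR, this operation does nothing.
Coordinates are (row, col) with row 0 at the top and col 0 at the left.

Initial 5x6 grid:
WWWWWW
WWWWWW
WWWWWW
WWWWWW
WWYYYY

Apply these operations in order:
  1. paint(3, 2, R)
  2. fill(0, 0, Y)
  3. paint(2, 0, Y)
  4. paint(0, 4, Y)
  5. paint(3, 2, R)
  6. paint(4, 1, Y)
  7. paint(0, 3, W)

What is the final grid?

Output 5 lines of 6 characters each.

Answer: YYYWYY
YYYYYY
YYYYYY
YYRYYY
YYYYYY

Derivation:
After op 1 paint(3,2,R):
WWWWWW
WWWWWW
WWWWWW
WWRWWW
WWYYYY
After op 2 fill(0,0,Y) [25 cells changed]:
YYYYYY
YYYYYY
YYYYYY
YYRYYY
YYYYYY
After op 3 paint(2,0,Y):
YYYYYY
YYYYYY
YYYYYY
YYRYYY
YYYYYY
After op 4 paint(0,4,Y):
YYYYYY
YYYYYY
YYYYYY
YYRYYY
YYYYYY
After op 5 paint(3,2,R):
YYYYYY
YYYYYY
YYYYYY
YYRYYY
YYYYYY
After op 6 paint(4,1,Y):
YYYYYY
YYYYYY
YYYYYY
YYRYYY
YYYYYY
After op 7 paint(0,3,W):
YYYWYY
YYYYYY
YYYYYY
YYRYYY
YYYYYY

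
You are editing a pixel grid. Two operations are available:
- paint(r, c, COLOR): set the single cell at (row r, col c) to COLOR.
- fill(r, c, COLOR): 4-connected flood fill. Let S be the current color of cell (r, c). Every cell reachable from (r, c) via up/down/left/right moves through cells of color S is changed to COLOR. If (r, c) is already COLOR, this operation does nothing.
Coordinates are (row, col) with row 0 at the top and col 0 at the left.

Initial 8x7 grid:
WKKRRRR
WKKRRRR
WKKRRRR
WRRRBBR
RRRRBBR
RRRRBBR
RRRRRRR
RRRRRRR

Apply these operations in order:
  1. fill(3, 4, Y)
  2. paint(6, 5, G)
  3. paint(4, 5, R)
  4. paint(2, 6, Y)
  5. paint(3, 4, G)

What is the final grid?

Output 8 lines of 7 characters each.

After op 1 fill(3,4,Y) [6 cells changed]:
WKKRRRR
WKKRRRR
WKKRRRR
WRRRYYR
RRRRYYR
RRRRYYR
RRRRRRR
RRRRRRR
After op 2 paint(6,5,G):
WKKRRRR
WKKRRRR
WKKRRRR
WRRRYYR
RRRRYYR
RRRRYYR
RRRRRGR
RRRRRRR
After op 3 paint(4,5,R):
WKKRRRR
WKKRRRR
WKKRRRR
WRRRYYR
RRRRYRR
RRRRYYR
RRRRRGR
RRRRRRR
After op 4 paint(2,6,Y):
WKKRRRR
WKKRRRR
WKKRRRY
WRRRYYR
RRRRYRR
RRRRYYR
RRRRRGR
RRRRRRR
After op 5 paint(3,4,G):
WKKRRRR
WKKRRRR
WKKRRRY
WRRRGYR
RRRRYRR
RRRRYYR
RRRRRGR
RRRRRRR

Answer: WKKRRRR
WKKRRRR
WKKRRRY
WRRRGYR
RRRRYRR
RRRRYYR
RRRRRGR
RRRRRRR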